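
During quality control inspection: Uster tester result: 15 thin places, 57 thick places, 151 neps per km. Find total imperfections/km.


Formula: Total = thin places + thick places + neps
Total = 15 + 57 + 151
Total = 223 imperfections/km

223 imperfections/km


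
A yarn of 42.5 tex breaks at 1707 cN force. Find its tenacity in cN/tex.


Formula: Tenacity = Breaking force / Linear density
Tenacity = 1707 cN / 42.5 tex
Tenacity = 40.16 cN/tex

40.16 cN/tex


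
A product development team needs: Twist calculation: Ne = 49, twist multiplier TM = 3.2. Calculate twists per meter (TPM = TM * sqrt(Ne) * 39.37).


Formula: TPM = TM * sqrt(Ne) * 39.37
Step 1: sqrt(Ne) = sqrt(49) = 7
Step 2: TM * sqrt(Ne) = 3.2 * 7 = 22.4
Step 3: TPM = 22.4 * 39.37 = 882 twists/m

882 twists/m


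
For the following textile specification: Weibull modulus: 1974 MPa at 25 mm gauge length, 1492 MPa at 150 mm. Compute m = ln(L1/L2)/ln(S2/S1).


Formula: m = ln(L1/L2) / ln(S2/S1)
Step 1: ln(L1/L2) = ln(25/150) = -1.79176
Step 2: S2/S1 = 1492/1974 = 0.75583
Step 3: ln(S2/S1) = ln(0.75583) = -0.27994
Step 4: m = -1.79176 / -0.27994 = 6.40

6.40 (Weibull m)


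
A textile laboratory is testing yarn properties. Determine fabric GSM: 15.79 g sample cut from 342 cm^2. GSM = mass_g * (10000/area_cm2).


Formula: GSM = mass_g / area_m2
Step 1: Convert area: 342 cm^2 = 342 / 10000 = 0.0342 m^2
Step 2: GSM = 15.79 g / 0.0342 m^2 = 461.7 g/m^2

461.7 g/m^2


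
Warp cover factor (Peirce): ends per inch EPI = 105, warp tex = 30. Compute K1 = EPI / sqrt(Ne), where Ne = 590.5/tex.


Formula: K1 = EPI / sqrt(Ne), with Ne = 590.5 / tex_warp
Step 1: Ne = 590.5 / 30 = 19.683
Step 2: sqrt(Ne) = sqrt(19.683) = 4.4366
Step 3: K1 = 105 / 4.4366 = 23.7

23.7


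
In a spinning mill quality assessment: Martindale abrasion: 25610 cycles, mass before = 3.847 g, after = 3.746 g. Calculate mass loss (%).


Formula: Mass loss% = ((m_before - m_after) / m_before) * 100
Step 1: Mass loss = 3.847 - 3.746 = 0.101 g
Step 2: Ratio = 0.101 / 3.847 = 0.0262542
Step 3: Mass loss% = 0.0262542 * 100 = 2.62542% ≈ 2.63%

2.63%


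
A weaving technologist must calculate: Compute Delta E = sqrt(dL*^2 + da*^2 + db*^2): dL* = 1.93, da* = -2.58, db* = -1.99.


Formula: Delta E = sqrt(dL*^2 + da*^2 + db*^2)
Step 1: dL*^2 = 1.93^2 = 3.7249
Step 2: da*^2 = (-2.58)^2 = 6.6564
Step 3: db*^2 = (-1.99)^2 = 3.9601
Step 4: Sum = 3.7249 + 6.6564 + 3.9601 = 14.3414
Step 5: Delta E = sqrt(14.3414) = 3.79

3.79 Delta E


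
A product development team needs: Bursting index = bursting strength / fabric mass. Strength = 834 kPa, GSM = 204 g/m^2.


Formula: Bursting Index = Bursting Strength / Fabric GSM
BI = 834 kPa / 204 g/m^2
BI = 4.088 kPa/(g/m^2)

4.088 kPa/(g/m^2)


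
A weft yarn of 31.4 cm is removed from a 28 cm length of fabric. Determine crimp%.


Formula: Crimp% = ((L_yarn - L_fabric) / L_fabric) * 100
Step 1: Extension = 31.4 - 28 = 3.4 cm
Step 2: Crimp% = (3.4 / 28) * 100
Step 3: Crimp% = 0.121429 * 100 = 12.1429% ≈ 12.1%

12.1%


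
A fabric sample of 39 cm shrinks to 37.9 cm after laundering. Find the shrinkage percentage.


Formula: Shrinkage% = ((L_before - L_after) / L_before) * 100
Step 1: Shrinkage = 39 - 37.9 = 1.1 cm
Step 2: Shrinkage% = (1.1 / 39) * 100
Step 3: Shrinkage% = 0.028205 * 100 = 2.8205% ≈ 2.8%

2.8%


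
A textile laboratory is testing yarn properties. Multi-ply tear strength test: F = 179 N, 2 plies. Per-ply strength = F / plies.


Formula: Per-ply strength = Total force / Number of plies
Per-ply = 179 N / 2
Per-ply = 89.5 N

89.5 N


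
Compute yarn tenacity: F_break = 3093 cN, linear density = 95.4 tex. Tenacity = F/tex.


Formula: Tenacity = Breaking force / Linear density
Tenacity = 3093 cN / 95.4 tex
Tenacity = 32.42 cN/tex

32.42 cN/tex


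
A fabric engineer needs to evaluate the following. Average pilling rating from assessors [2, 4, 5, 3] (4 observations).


Formula: Mean = sum / count
Sum = 2 + 4 + 5 + 3 = 14
Mean = 14 / 4 = 3.5

3.5


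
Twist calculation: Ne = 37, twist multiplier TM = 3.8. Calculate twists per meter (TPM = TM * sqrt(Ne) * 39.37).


Formula: TPM = TM * sqrt(Ne) * 39.37
Step 1: sqrt(Ne) = sqrt(37) = 6.0828
Step 2: TM * sqrt(Ne) = 3.8 * 6.0828 = 23.1146
Step 3: TPM = 23.1146 * 39.37 = 910 twists/m

910 twists/m


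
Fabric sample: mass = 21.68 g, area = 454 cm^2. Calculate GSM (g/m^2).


Formula: GSM = mass_g / area_m2
Step 1: Convert area: 454 cm^2 = 454 / 10000 = 0.0454 m^2
Step 2: GSM = 21.68 g / 0.0454 m^2 = 477.5 g/m^2

477.5 g/m^2


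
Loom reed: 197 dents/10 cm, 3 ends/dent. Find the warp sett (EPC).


Formula: EPC = (dents per 10 cm * ends per dent) / 10
Step 1: Total ends per 10 cm = 197 * 3 = 591
Step 2: EPC = 591 / 10 = 59.1 ends/cm

59.1 ends/cm


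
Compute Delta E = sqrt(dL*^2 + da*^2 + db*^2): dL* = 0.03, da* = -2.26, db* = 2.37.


Formula: Delta E = sqrt(dL*^2 + da*^2 + db*^2)
Step 1: dL*^2 = 0.03^2 = 0.0009
Step 2: da*^2 = (-2.26)^2 = 5.1076
Step 3: db*^2 = 2.37^2 = 5.6169
Step 4: Sum = 0.0009 + 5.1076 + 5.6169 = 10.7254
Step 5: Delta E = sqrt(10.7254) = 3.27

3.27 Delta E


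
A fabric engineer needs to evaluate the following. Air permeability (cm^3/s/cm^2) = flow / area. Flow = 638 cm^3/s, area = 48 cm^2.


Formula: Air Permeability = Airflow / Test Area
AP = 638 cm^3/s / 48 cm^2
AP = 13.3 cm^3/s/cm^2

13.3 cm^3/s/cm^2


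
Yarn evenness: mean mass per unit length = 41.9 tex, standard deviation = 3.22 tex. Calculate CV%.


Formula: CV% = (standard deviation / mean) * 100
Step 1: Ratio = 3.22 / 41.9 = 0.07685
Step 2: CV% = 0.07685 * 100 = 7.685% ≈ 7.7%

7.7%


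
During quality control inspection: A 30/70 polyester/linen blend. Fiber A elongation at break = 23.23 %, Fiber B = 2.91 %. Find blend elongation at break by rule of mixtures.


Formula: Blend property = (fraction_A * property_A) + (fraction_B * property_B)
Step 1: Contribution A = 30/100 * 23.23 % = 6.969 %
Step 2: Contribution B = 70/100 * 2.91 % = 2.037 %
Step 3: Blend elongation at break = 6.969 + 2.037 = 9.006 %

9.006 %


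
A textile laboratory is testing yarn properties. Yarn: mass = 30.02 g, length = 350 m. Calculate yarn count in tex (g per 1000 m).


Formula: Tex = (mass_g / length_m) * 1000
Substituting: Tex = (30.02 / 350) * 1000
Intermediate: 30.02 / 350 = 0.08577143 g/m
Tex = 0.08577143 * 1000 = 85.77 tex

85.77 tex


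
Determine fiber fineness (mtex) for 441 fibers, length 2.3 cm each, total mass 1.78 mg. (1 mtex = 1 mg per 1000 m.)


Formula: fineness (mtex) = mass (mg) / total length (km) = (mass_mg / total_length_m) * 1000
Step 1: Convert fiber length: 2.3 cm = 0.023 m
Step 2: Total fiber length = 441 * 0.023 = 10.143 m
Step 3: Linear density = 1.78 mg / 10.143 m = 0.1755 mg/m
Step 4: fineness = 0.1755 * 1000 = 175.5 mtex

175.5 mtex


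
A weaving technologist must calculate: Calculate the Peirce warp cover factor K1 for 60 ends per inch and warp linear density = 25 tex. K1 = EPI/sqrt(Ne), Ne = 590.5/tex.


Formula: K1 = EPI / sqrt(Ne), with Ne = 590.5 / tex_warp
Step 1: Ne = 590.5 / 25 = 23.62
Step 2: sqrt(Ne) = sqrt(23.62) = 4.86
Step 3: K1 = 60 / 4.86 = 12.3

12.3


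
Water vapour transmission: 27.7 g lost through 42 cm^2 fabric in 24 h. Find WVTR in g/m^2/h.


Formula: WVTR = mass_loss / (area * time)
Step 1: Convert area: 42 cm^2 = 0.0042 m^2
Step 2: WVTR = 27.7 g / (0.0042 m^2 * 24 h)
Step 3: WVTR = 27.7 / 0.1008 = 274.8 g/m^2/h

274.8 g/m^2/h


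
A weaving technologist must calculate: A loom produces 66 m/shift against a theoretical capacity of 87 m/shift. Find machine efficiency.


Formula: Efficiency% = (Actual output / Theoretical output) * 100
Efficiency% = (66 / 87) * 100
Efficiency% = 0.758621 * 100 = 75.8621% ≈ 75.9%

75.9%


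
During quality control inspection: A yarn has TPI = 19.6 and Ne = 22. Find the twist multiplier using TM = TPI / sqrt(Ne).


Formula: TM = TPI / sqrt(Ne)
Step 1: sqrt(Ne) = sqrt(22) = 4.6904
Step 2: TM = 19.6 / 4.6904 = 4.18

4.18 TM


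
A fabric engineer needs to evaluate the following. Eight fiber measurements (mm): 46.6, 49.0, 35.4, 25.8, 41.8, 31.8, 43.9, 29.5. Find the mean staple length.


Formula: Mean = sum of lengths / count
Sum = 46.6 + 49.0 + 35.4 + 25.8 + 41.8 + 31.8 + 43.9 + 29.5
Sum = 303.8 mm
Mean = 303.8 / 8 = 37.98 mm

37.98 mm


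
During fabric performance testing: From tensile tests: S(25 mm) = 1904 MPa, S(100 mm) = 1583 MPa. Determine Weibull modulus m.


Formula: m = ln(L1/L2) / ln(S2/S1)
Step 1: ln(L1/L2) = ln(25/100) = -1.38629
Step 2: S2/S1 = 1583/1904 = 0.83141
Step 3: ln(S2/S1) = ln(0.83141) = -0.18463
Step 4: m = -1.38629 / -0.18463 = 7.51

7.51 (Weibull m)


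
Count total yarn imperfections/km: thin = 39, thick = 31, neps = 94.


Formula: Total = thin places + thick places + neps
Total = 39 + 31 + 94
Total = 164 imperfections/km

164 imperfections/km


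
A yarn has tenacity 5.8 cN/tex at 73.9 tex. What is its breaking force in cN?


Formula: Breaking force = Tenacity * Linear density
F = 5.8 cN/tex * 73.9 tex
F = 428.62 cN

428.62 cN


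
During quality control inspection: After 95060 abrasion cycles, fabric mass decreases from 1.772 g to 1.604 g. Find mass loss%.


Formula: Mass loss% = ((m_before - m_after) / m_before) * 100
Step 1: Mass loss = 1.772 - 1.604 = 0.168 g
Step 2: Ratio = 0.168 / 1.772 = 0.0948081
Step 3: Mass loss% = 0.0948081 * 100 = 9.48081% ≈ 9.48%

9.48%


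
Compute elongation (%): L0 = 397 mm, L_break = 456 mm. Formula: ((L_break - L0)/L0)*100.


Formula: Elongation (%) = ((L_break - L0) / L0) * 100
Step 1: Extension = 456 - 397 = 59 mm
Step 2: Elongation = (59 / 397) * 100
Step 3: Elongation = 0.148615 * 100 = 14.8615% ≈ 14.9%

14.9%


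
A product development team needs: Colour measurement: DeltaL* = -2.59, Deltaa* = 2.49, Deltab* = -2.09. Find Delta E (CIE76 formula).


Formula: Delta E = sqrt(dL*^2 + da*^2 + db*^2)
Step 1: dL*^2 = (-2.59)^2 = 6.7081
Step 2: da*^2 = 2.49^2 = 6.2001
Step 3: db*^2 = (-2.09)^2 = 4.3681
Step 4: Sum = 6.7081 + 6.2001 + 4.3681 = 17.2763
Step 5: Delta E = sqrt(17.2763) = 4.16

4.16 Delta E


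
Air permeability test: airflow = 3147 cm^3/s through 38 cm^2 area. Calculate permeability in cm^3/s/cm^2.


Formula: Air Permeability = Airflow / Test Area
AP = 3147 cm^3/s / 38 cm^2
AP = 82.8 cm^3/s/cm^2

82.8 cm^3/s/cm^2


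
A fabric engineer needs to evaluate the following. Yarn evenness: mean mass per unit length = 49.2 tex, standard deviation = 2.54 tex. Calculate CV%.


Formula: CV% = (standard deviation / mean) * 100
Step 1: Ratio = 2.54 / 49.2 = 0.051626
Step 2: CV% = 0.051626 * 100 = 5.1626% ≈ 5.2%

5.2%


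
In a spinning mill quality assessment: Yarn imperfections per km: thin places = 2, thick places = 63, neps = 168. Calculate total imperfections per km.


Formula: Total = thin places + thick places + neps
Total = 2 + 63 + 168
Total = 233 imperfections/km

233 imperfections/km


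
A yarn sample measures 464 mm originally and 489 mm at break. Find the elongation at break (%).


Formula: Elongation (%) = ((L_break - L0) / L0) * 100
Step 1: Extension = 489 - 464 = 25 mm
Step 2: Elongation = (25 / 464) * 100
Step 3: Elongation = 0.053879 * 100 = 5.3879% ≈ 5.4%

5.4%


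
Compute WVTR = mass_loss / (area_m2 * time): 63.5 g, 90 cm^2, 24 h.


Formula: WVTR = mass_loss / (area * time)
Step 1: Convert area: 90 cm^2 = 0.009 m^2
Step 2: WVTR = 63.5 g / (0.009 m^2 * 24 h)
Step 3: WVTR = 63.5 / 0.216 = 294.0 g/m^2/h

294.0 g/m^2/h


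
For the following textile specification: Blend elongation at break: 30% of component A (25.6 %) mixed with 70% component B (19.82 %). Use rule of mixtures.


Formula: Blend property = (fraction_A * property_A) + (fraction_B * property_B)
Step 1: Contribution A = 30/100 * 25.6 % = 7.68 %
Step 2: Contribution B = 70/100 * 19.82 % = 13.874 %
Step 3: Blend elongation at break = 7.68 + 13.874 = 21.554 %

21.554 %


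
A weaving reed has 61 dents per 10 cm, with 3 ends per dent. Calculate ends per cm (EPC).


Formula: EPC = (dents per 10 cm * ends per dent) / 10
Step 1: Total ends per 10 cm = 61 * 3 = 183
Step 2: EPC = 183 / 10 = 18.3 ends/cm

18.3 ends/cm


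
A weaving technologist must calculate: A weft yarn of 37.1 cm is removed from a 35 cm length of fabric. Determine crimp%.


Formula: Crimp% = ((L_yarn - L_fabric) / L_fabric) * 100
Step 1: Extension = 37.1 - 35 = 2.1 cm
Step 2: Crimp% = (2.1 / 35) * 100
Step 3: Crimp% = 0.06 * 100 = 6.0%

6.0%


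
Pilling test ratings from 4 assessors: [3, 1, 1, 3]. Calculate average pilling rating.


Formula: Mean = sum / count
Sum = 3 + 1 + 1 + 3 = 8
Mean = 8 / 4 = 2.0

2.0


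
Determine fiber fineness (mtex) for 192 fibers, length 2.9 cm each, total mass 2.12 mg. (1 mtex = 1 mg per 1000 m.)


Formula: fineness (mtex) = mass (mg) / total length (km) = (mass_mg / total_length_m) * 1000
Step 1: Convert fiber length: 2.9 cm = 0.029 m
Step 2: Total fiber length = 192 * 0.029 = 5.568 m
Step 3: Linear density = 2.12 mg / 5.568 m = 0.3807 mg/m
Step 4: fineness = 0.3807 * 1000 = 380.7 mtex

380.7 mtex


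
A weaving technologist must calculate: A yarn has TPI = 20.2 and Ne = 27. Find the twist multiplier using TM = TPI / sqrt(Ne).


Formula: TM = TPI / sqrt(Ne)
Step 1: sqrt(Ne) = sqrt(27) = 5.1962
Step 2: TM = 20.2 / 5.1962 = 3.89

3.89 TM


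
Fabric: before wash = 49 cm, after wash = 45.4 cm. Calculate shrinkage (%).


Formula: Shrinkage% = ((L_before - L_after) / L_before) * 100
Step 1: Shrinkage = 49 - 45.4 = 3.6 cm
Step 2: Shrinkage% = (3.6 / 49) * 100
Step 3: Shrinkage% = 0.073469 * 100 = 7.3469% ≈ 7.3%

7.3%


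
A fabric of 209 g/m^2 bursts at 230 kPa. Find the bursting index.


Formula: Bursting Index = Bursting Strength / Fabric GSM
BI = 230 kPa / 209 g/m^2
BI = 1.100 kPa/(g/m^2)

1.100 kPa/(g/m^2)


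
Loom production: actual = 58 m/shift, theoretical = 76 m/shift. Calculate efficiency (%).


Formula: Efficiency% = (Actual output / Theoretical output) * 100
Efficiency% = (58 / 76) * 100
Efficiency% = 0.763158 * 100 = 76.3158% ≈ 76.3%

76.3%


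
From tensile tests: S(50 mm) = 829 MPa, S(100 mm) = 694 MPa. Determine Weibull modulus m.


Formula: m = ln(L1/L2) / ln(S2/S1)
Step 1: ln(L1/L2) = ln(50/100) = -0.69315
Step 2: S2/S1 = 694/829 = 0.83715
Step 3: ln(S2/S1) = ln(0.83715) = -0.17775
Step 4: m = -0.69315 / -0.17775 = 3.90

3.90 (Weibull m)


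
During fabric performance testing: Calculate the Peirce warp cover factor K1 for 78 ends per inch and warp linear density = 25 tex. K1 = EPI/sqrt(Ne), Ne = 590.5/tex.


Formula: K1 = EPI / sqrt(Ne), with Ne = 590.5 / tex_warp
Step 1: Ne = 590.5 / 25 = 23.62
Step 2: sqrt(Ne) = sqrt(23.62) = 4.86
Step 3: K1 = 78 / 4.86 = 16.0

16.0


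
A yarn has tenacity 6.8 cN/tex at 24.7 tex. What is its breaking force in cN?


Formula: Breaking force = Tenacity * Linear density
F = 6.8 cN/tex * 24.7 tex
F = 167.96 cN

167.96 cN


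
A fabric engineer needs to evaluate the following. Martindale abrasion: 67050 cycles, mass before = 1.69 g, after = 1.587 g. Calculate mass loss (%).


Formula: Mass loss% = ((m_before - m_after) / m_before) * 100
Step 1: Mass loss = 1.69 - 1.587 = 0.103 g
Step 2: Ratio = 0.103 / 1.69 = 0.0609467
Step 3: Mass loss% = 0.0609467 * 100 = 6.09467% ≈ 6.09%

6.09%


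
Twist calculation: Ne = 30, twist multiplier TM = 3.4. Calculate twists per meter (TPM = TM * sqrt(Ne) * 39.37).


Formula: TPM = TM * sqrt(Ne) * 39.37
Step 1: sqrt(Ne) = sqrt(30) = 5.4772
Step 2: TM * sqrt(Ne) = 3.4 * 5.4772 = 18.6225
Step 3: TPM = 18.6225 * 39.37 = 733 twists/m

733 twists/m


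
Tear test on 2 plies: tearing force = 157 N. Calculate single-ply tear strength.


Formula: Per-ply strength = Total force / Number of plies
Per-ply = 157 N / 2
Per-ply = 78.5 N

78.5 N


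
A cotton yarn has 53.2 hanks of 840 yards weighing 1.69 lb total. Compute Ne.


Formula: Ne = hanks / mass_lb
Substituting: Ne = 53.2 / 1.69
Ne = 31.5

31.5 Ne


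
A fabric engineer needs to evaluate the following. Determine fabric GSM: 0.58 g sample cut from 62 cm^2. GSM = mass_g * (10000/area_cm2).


Formula: GSM = mass_g / area_m2
Step 1: Convert area: 62 cm^2 = 62 / 10000 = 0.0062 m^2
Step 2: GSM = 0.58 g / 0.0062 m^2 = 93.5 g/m^2

93.5 g/m^2


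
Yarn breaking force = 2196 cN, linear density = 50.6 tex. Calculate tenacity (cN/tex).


Formula: Tenacity = Breaking force / Linear density
Tenacity = 2196 cN / 50.6 tex
Tenacity = 43.40 cN/tex

43.40 cN/tex


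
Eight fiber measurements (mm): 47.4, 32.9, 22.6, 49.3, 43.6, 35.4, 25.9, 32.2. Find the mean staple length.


Formula: Mean = sum of lengths / count
Sum = 47.4 + 32.9 + 22.6 + 49.3 + 43.6 + 35.4 + 25.9 + 32.2
Sum = 289.3 mm
Mean = 289.3 / 8 = 36.16 mm

36.16 mm


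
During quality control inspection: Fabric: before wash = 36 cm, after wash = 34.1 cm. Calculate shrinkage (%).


Formula: Shrinkage% = ((L_before - L_after) / L_before) * 100
Step 1: Shrinkage = 36 - 34.1 = 1.9 cm
Step 2: Shrinkage% = (1.9 / 36) * 100
Step 3: Shrinkage% = 0.052778 * 100 = 5.2778% ≈ 5.3%

5.3%


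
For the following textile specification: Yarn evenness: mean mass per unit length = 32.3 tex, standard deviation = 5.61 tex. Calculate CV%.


Formula: CV% = (standard deviation / mean) * 100
Step 1: Ratio = 5.61 / 32.3 = 0.173684
Step 2: CV% = 0.173684 * 100 = 17.3684% ≈ 17.4%

17.4%


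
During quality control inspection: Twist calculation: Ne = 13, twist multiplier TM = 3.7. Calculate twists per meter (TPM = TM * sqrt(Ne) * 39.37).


Formula: TPM = TM * sqrt(Ne) * 39.37
Step 1: sqrt(Ne) = sqrt(13) = 3.6056
Step 2: TM * sqrt(Ne) = 3.7 * 3.6056 = 13.3407
Step 3: TPM = 13.3407 * 39.37 = 525 twists/m

525 twists/m


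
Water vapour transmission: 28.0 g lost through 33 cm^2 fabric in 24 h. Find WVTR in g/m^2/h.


Formula: WVTR = mass_loss / (area * time)
Step 1: Convert area: 33 cm^2 = 0.0033 m^2
Step 2: WVTR = 28.0 g / (0.0033 m^2 * 24 h)
Step 3: WVTR = 28.0 / 0.0792 = 353.5 g/m^2/h

353.5 g/m^2/h


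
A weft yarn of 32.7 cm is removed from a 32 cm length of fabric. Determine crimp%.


Formula: Crimp% = ((L_yarn - L_fabric) / L_fabric) * 100
Step 1: Extension = 32.7 - 32 = 0.7 cm
Step 2: Crimp% = (0.7 / 32) * 100
Step 3: Crimp% = 0.021875 * 100 = 2.1875% ≈ 2.2%

2.2%


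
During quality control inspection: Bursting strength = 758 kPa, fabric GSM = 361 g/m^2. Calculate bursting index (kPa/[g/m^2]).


Formula: Bursting Index = Bursting Strength / Fabric GSM
BI = 758 kPa / 361 g/m^2
BI = 2.100 kPa/(g/m^2)

2.100 kPa/(g/m^2)


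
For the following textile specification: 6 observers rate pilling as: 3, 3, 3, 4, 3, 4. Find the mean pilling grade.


Formula: Mean = sum / count
Sum = 3 + 3 + 3 + 4 + 3 + 4 = 20
Mean = 20 / 6 = 3.3

3.3


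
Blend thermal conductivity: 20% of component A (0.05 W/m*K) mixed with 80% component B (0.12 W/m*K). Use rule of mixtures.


Formula: Blend property = (fraction_A * property_A) + (fraction_B * property_B)
Step 1: Contribution A = 20/100 * 0.05 W/m*K = 0.01 W/m*K
Step 2: Contribution B = 80/100 * 0.12 W/m*K = 0.096 W/m*K
Step 3: Blend thermal conductivity = 0.01 + 0.096 = 0.106 W/m*K

0.106 W/m*K


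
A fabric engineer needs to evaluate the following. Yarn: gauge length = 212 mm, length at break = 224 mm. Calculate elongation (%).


Formula: Elongation (%) = ((L_break - L0) / L0) * 100
Step 1: Extension = 224 - 212 = 12 mm
Step 2: Elongation = (12 / 212) * 100
Step 3: Elongation = 0.056604 * 100 = 5.6604% ≈ 5.7%

5.7%


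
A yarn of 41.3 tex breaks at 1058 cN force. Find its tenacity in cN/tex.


Formula: Tenacity = Breaking force / Linear density
Tenacity = 1058 cN / 41.3 tex
Tenacity = 25.62 cN/tex

25.62 cN/tex


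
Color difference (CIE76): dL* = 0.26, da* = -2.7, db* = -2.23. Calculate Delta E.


Formula: Delta E = sqrt(dL*^2 + da*^2 + db*^2)
Step 1: dL*^2 = 0.26^2 = 0.0676
Step 2: da*^2 = (-2.7)^2 = 7.29
Step 3: db*^2 = (-2.23)^2 = 4.9729
Step 4: Sum = 0.0676 + 7.29 + 4.9729 = 12.3305
Step 5: Delta E = sqrt(12.3305) = 3.51

3.51 Delta E


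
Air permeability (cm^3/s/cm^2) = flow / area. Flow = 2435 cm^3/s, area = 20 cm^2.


Formula: Air Permeability = Airflow / Test Area
AP = 2435 cm^3/s / 20 cm^2
AP = 121.8 cm^3/s/cm^2

121.8 cm^3/s/cm^2


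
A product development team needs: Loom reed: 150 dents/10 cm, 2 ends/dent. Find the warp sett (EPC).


Formula: EPC = (dents per 10 cm * ends per dent) / 10
Step 1: Total ends per 10 cm = 150 * 2 = 300
Step 2: EPC = 300 / 10 = 30.0 ends/cm

30.0 ends/cm


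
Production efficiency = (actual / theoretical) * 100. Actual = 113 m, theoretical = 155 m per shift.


Formula: Efficiency% = (Actual output / Theoretical output) * 100
Efficiency% = (113 / 155) * 100
Efficiency% = 0.729032 * 100 = 72.9032% ≈ 72.9%

72.9%


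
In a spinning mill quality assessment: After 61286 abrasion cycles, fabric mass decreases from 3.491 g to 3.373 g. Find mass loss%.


Formula: Mass loss% = ((m_before - m_after) / m_before) * 100
Step 1: Mass loss = 3.491 - 3.373 = 0.118 g
Step 2: Ratio = 0.118 / 3.491 = 0.0338012
Step 3: Mass loss% = 0.0338012 * 100 = 3.38012% ≈ 3.38%

3.38%


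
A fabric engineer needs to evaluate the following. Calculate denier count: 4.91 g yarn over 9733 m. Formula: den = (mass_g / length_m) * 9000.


Formula: den = (mass_g / length_m) * 9000
Substituting: den = (4.91 / 9733) * 9000
Intermediate: 4.91 / 9733 = 0.00050447 g/m
den = 0.00050447 * 9000 = 4.5 denier

4.5 denier


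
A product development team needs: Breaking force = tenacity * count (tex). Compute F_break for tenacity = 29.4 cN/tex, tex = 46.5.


Formula: Breaking force = Tenacity * Linear density
F = 29.4 cN/tex * 46.5 tex
F = 1367.10 cN

1367.10 cN


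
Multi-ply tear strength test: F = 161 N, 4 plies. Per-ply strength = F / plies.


Formula: Per-ply strength = Total force / Number of plies
Per-ply = 161 N / 4
Per-ply = 40.25 N

40.25 N


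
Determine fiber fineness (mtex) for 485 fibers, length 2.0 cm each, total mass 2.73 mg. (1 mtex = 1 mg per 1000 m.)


Formula: fineness (mtex) = mass (mg) / total length (km) = (mass_mg / total_length_m) * 1000
Step 1: Convert fiber length: 2.0 cm = 0.02 m
Step 2: Total fiber length = 485 * 0.02 = 9.7 m
Step 3: Linear density = 2.73 mg / 9.7 m = 0.2814 mg/m
Step 4: fineness = 0.2814 * 1000 = 281.4 mtex

281.4 mtex


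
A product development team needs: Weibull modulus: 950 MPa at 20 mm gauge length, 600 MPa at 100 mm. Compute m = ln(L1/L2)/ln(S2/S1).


Formula: m = ln(L1/L2) / ln(S2/S1)
Step 1: ln(L1/L2) = ln(20/100) = -1.60944
Step 2: S2/S1 = 600/950 = 0.63158
Step 3: ln(S2/S1) = ln(0.63158) = -0.45953
Step 4: m = -1.60944 / -0.45953 = 3.50

3.50 (Weibull m)


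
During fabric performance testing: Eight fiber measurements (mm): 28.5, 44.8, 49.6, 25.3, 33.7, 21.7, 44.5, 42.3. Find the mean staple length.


Formula: Mean = sum of lengths / count
Sum = 28.5 + 44.8 + 49.6 + 25.3 + 33.7 + 21.7 + 44.5 + 42.3
Sum = 290.4 mm
Mean = 290.4 / 8 = 36.30 mm

36.30 mm


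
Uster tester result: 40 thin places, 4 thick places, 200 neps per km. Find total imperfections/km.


Formula: Total = thin places + thick places + neps
Total = 40 + 4 + 200
Total = 244 imperfections/km

244 imperfections/km


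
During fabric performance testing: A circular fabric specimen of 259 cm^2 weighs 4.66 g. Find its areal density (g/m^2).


Formula: GSM = mass_g / area_m2
Step 1: Convert area: 259 cm^2 = 259 / 10000 = 0.0259 m^2
Step 2: GSM = 4.66 g / 0.0259 m^2 = 179.9 g/m^2

179.9 g/m^2


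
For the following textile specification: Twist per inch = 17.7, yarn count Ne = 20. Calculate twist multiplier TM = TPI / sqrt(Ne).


Formula: TM = TPI / sqrt(Ne)
Step 1: sqrt(Ne) = sqrt(20) = 4.4721
Step 2: TM = 17.7 / 4.4721 = 3.96

3.96 TM


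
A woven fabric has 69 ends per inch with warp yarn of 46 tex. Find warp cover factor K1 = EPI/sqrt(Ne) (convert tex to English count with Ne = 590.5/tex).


Formula: K1 = EPI / sqrt(Ne), with Ne = 590.5 / tex_warp
Step 1: Ne = 590.5 / 46 = 12.837
Step 2: sqrt(Ne) = sqrt(12.837) = 3.5829
Step 3: K1 = 69 / 3.5829 = 19.3

19.3


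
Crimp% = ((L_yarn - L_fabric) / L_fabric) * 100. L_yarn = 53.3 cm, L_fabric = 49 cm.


Formula: Crimp% = ((L_yarn - L_fabric) / L_fabric) * 100
Step 1: Extension = 53.3 - 49 = 4.3 cm
Step 2: Crimp% = (4.3 / 49) * 100
Step 3: Crimp% = 0.087755 * 100 = 8.7755% ≈ 8.8%

8.8%


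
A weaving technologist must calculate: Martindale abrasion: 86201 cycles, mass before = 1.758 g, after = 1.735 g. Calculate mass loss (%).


Formula: Mass loss% = ((m_before - m_after) / m_before) * 100
Step 1: Mass loss = 1.758 - 1.735 = 0.023 g
Step 2: Ratio = 0.023 / 1.758 = 0.013083
Step 3: Mass loss% = 0.013083 * 100 = 1.3083% ≈ 1.31%

1.31%


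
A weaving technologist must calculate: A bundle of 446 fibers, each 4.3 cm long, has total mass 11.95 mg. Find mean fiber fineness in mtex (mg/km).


Formula: fineness (mtex) = mass (mg) / total length (km) = (mass_mg / total_length_m) * 1000
Step 1: Convert fiber length: 4.3 cm = 0.043 m
Step 2: Total fiber length = 446 * 0.043 = 19.178 m
Step 3: Linear density = 11.95 mg / 19.178 m = 0.6231 mg/m
Step 4: fineness = 0.6231 * 1000 = 623.1 mtex

623.1 mtex


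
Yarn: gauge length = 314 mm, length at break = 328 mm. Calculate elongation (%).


Formula: Elongation (%) = ((L_break - L0) / L0) * 100
Step 1: Extension = 328 - 314 = 14 mm
Step 2: Elongation = (14 / 314) * 100
Step 3: Elongation = 0.044586 * 100 = 4.4586% ≈ 4.5%

4.5%


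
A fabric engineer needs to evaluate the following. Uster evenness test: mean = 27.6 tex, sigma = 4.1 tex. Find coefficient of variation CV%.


Formula: CV% = (standard deviation / mean) * 100
Step 1: Ratio = 4.1 / 27.6 = 0.148551
Step 2: CV% = 0.148551 * 100 = 14.8551% ≈ 14.9%

14.9%


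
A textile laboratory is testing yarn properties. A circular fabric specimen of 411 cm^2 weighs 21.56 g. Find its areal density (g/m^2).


Formula: GSM = mass_g / area_m2
Step 1: Convert area: 411 cm^2 = 411 / 10000 = 0.0411 m^2
Step 2: GSM = 21.56 g / 0.0411 m^2 = 524.6 g/m^2

524.6 g/m^2


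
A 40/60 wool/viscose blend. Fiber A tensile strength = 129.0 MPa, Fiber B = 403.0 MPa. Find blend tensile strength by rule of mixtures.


Formula: Blend property = (fraction_A * property_A) + (fraction_B * property_B)
Step 1: Contribution A = 40/100 * 129.0 MPa = 51.6 MPa
Step 2: Contribution B = 60/100 * 403.0 MPa = 241.8 MPa
Step 3: Blend tensile strength = 51.6 + 241.8 = 293.4 MPa

293.4 MPa


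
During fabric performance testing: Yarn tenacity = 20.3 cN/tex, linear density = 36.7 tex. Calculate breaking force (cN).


Formula: Breaking force = Tenacity * Linear density
F = 20.3 cN/tex * 36.7 tex
F = 745.01 cN

745.01 cN


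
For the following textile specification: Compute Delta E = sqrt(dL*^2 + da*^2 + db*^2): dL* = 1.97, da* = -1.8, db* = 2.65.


Formula: Delta E = sqrt(dL*^2 + da*^2 + db*^2)
Step 1: dL*^2 = 1.97^2 = 3.8809
Step 2: da*^2 = (-1.8)^2 = 3.24
Step 3: db*^2 = 2.65^2 = 7.0225
Step 4: Sum = 3.8809 + 3.24 + 7.0225 = 14.1434
Step 5: Delta E = sqrt(14.1434) = 3.76

3.76 Delta E


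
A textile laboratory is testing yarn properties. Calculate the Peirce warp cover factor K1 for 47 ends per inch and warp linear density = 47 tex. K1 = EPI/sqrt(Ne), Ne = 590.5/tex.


Formula: K1 = EPI / sqrt(Ne), with Ne = 590.5 / tex_warp
Step 1: Ne = 590.5 / 47 = 12.564
Step 2: sqrt(Ne) = sqrt(12.564) = 3.5446
Step 3: K1 = 47 / 3.5446 = 13.3

13.3


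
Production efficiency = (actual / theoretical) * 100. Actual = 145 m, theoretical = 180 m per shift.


Formula: Efficiency% = (Actual output / Theoretical output) * 100
Efficiency% = (145 / 180) * 100
Efficiency% = 0.805556 * 100 = 80.5556% ≈ 80.6%

80.6%


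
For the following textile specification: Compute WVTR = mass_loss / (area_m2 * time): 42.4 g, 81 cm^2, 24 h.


Formula: WVTR = mass_loss / (area * time)
Step 1: Convert area: 81 cm^2 = 0.0081 m^2
Step 2: WVTR = 42.4 g / (0.0081 m^2 * 24 h)
Step 3: WVTR = 42.4 / 0.1944 = 218.1 g/m^2/h

218.1 g/m^2/h


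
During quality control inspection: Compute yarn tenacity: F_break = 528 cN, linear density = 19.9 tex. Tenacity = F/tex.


Formula: Tenacity = Breaking force / Linear density
Tenacity = 528 cN / 19.9 tex
Tenacity = 26.53 cN/tex

26.53 cN/tex


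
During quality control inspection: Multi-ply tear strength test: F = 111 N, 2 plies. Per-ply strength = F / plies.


Formula: Per-ply strength = Total force / Number of plies
Per-ply = 111 N / 2
Per-ply = 55.5 N

55.5 N


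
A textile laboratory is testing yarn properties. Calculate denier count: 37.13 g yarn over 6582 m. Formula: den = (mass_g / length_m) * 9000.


Formula: den = (mass_g / length_m) * 9000
Substituting: den = (37.13 / 6582) * 9000
Intermediate: 37.13 / 6582 = 0.00564114 g/m
den = 0.00564114 * 9000 = 50.8 denier

50.8 denier


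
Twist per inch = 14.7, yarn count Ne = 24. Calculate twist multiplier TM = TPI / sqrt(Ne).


Formula: TM = TPI / sqrt(Ne)
Step 1: sqrt(Ne) = sqrt(24) = 4.899
Step 2: TM = 14.7 / 4.899 = 3.00

3.00 TM


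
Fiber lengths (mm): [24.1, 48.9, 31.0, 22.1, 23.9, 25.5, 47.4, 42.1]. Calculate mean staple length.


Formula: Mean = sum of lengths / count
Sum = 24.1 + 48.9 + 31.0 + 22.1 + 23.9 + 25.5 + 47.4 + 42.1
Sum = 265.0 mm
Mean = 265.0 / 8 = 33.13 mm

33.13 mm


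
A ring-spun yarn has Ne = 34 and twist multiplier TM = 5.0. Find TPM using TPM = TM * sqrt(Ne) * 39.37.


Formula: TPM = TM * sqrt(Ne) * 39.37
Step 1: sqrt(Ne) = sqrt(34) = 5.831
Step 2: TM * sqrt(Ne) = 5.0 * 5.831 = 29.155
Step 3: TPM = 29.155 * 39.37 = 1148 twists/m

1148 twists/m


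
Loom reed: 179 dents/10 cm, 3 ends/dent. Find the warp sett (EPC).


Formula: EPC = (dents per 10 cm * ends per dent) / 10
Step 1: Total ends per 10 cm = 179 * 3 = 537
Step 2: EPC = 537 / 10 = 53.7 ends/cm

53.7 ends/cm


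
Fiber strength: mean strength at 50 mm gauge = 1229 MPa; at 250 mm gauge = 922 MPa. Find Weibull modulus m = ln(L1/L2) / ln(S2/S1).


Formula: m = ln(L1/L2) / ln(S2/S1)
Step 1: ln(L1/L2) = ln(50/250) = -1.60944
Step 2: S2/S1 = 922/1229 = 0.7502
Step 3: ln(S2/S1) = ln(0.7502) = -0.28742
Step 4: m = -1.60944 / -0.28742 = 5.60

5.60 (Weibull m)


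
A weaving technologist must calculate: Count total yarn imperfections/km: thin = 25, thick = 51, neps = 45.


Formula: Total = thin places + thick places + neps
Total = 25 + 51 + 45
Total = 121 imperfections/km

121 imperfections/km


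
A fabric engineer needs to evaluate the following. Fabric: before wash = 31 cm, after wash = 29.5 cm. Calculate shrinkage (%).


Formula: Shrinkage% = ((L_before - L_after) / L_before) * 100
Step 1: Shrinkage = 31 - 29.5 = 1.5 cm
Step 2: Shrinkage% = (1.5 / 31) * 100
Step 3: Shrinkage% = 0.048387 * 100 = 4.8387% ≈ 4.8%

4.8%


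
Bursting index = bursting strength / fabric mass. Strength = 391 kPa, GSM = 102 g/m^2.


Formula: Bursting Index = Bursting Strength / Fabric GSM
BI = 391 kPa / 102 g/m^2
BI = 3.833 kPa/(g/m^2)

3.833 kPa/(g/m^2)


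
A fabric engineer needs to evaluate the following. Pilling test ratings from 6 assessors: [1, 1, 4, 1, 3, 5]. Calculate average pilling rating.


Formula: Mean = sum / count
Sum = 1 + 1 + 4 + 1 + 3 + 5 = 15
Mean = 15 / 6 = 2.5

2.5


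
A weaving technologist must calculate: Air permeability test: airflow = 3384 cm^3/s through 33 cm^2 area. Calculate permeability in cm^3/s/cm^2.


Formula: Air Permeability = Airflow / Test Area
AP = 3384 cm^3/s / 33 cm^2
AP = 102.5 cm^3/s/cm^2

102.5 cm^3/s/cm^2


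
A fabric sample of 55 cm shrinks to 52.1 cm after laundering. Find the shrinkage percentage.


Formula: Shrinkage% = ((L_before - L_after) / L_before) * 100
Step 1: Shrinkage = 55 - 52.1 = 2.9 cm
Step 2: Shrinkage% = (2.9 / 55) * 100
Step 3: Shrinkage% = 0.052727 * 100 = 5.2727% ≈ 5.3%

5.3%


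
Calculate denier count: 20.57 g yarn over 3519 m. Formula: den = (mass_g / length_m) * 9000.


Formula: den = (mass_g / length_m) * 9000
Substituting: den = (20.57 / 3519) * 9000
Intermediate: 20.57 / 3519 = 0.00584541 g/m
den = 0.00584541 * 9000 = 52.6 denier

52.6 denier


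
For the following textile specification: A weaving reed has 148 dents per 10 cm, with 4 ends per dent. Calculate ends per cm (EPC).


Formula: EPC = (dents per 10 cm * ends per dent) / 10
Step 1: Total ends per 10 cm = 148 * 4 = 592
Step 2: EPC = 592 / 10 = 59.2 ends/cm

59.2 ends/cm


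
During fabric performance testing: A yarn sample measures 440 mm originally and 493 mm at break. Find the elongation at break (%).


Formula: Elongation (%) = ((L_break - L0) / L0) * 100
Step 1: Extension = 493 - 440 = 53 mm
Step 2: Elongation = (53 / 440) * 100
Step 3: Elongation = 0.120455 * 100 = 12.0455% ≈ 12.0%

12.0%


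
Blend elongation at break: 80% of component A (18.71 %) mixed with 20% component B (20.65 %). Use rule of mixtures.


Formula: Blend property = (fraction_A * property_A) + (fraction_B * property_B)
Step 1: Contribution A = 80/100 * 18.71 % = 14.968 %
Step 2: Contribution B = 20/100 * 20.65 % = 4.13 %
Step 3: Blend elongation at break = 14.968 + 4.13 = 19.098 %

19.098 %


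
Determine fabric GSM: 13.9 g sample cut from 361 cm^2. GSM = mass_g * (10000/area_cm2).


Formula: GSM = mass_g / area_m2
Step 1: Convert area: 361 cm^2 = 361 / 10000 = 0.0361 m^2
Step 2: GSM = 13.9 g / 0.0361 m^2 = 385.0 g/m^2

385.0 g/m^2


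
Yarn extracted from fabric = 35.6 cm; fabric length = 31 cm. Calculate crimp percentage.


Formula: Crimp% = ((L_yarn - L_fabric) / L_fabric) * 100
Step 1: Extension = 35.6 - 31 = 4.6 cm
Step 2: Crimp% = (4.6 / 31) * 100
Step 3: Crimp% = 0.148387 * 100 = 14.8387% ≈ 14.8%

14.8%


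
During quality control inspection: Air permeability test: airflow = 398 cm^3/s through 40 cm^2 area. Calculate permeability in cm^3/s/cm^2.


Formula: Air Permeability = Airflow / Test Area
AP = 398 cm^3/s / 40 cm^2
AP = 10.0 cm^3/s/cm^2

10.0 cm^3/s/cm^2


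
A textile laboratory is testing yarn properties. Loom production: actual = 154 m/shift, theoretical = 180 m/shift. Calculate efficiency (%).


Formula: Efficiency% = (Actual output / Theoretical output) * 100
Efficiency% = (154 / 180) * 100
Efficiency% = 0.855556 * 100 = 85.5556% ≈ 85.6%

85.6%


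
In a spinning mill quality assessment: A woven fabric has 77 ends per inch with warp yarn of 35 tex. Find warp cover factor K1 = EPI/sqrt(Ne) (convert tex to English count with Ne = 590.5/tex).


Formula: K1 = EPI / sqrt(Ne), with Ne = 590.5 / tex_warp
Step 1: Ne = 590.5 / 35 = 16.871
Step 2: sqrt(Ne) = sqrt(16.871) = 4.1074
Step 3: K1 = 77 / 4.1074 = 18.7

18.7


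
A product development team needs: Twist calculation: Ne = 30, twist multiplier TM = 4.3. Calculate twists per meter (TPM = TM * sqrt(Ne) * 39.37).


Formula: TPM = TM * sqrt(Ne) * 39.37
Step 1: sqrt(Ne) = sqrt(30) = 5.4772
Step 2: TM * sqrt(Ne) = 4.3 * 5.4772 = 23.552
Step 3: TPM = 23.552 * 39.37 = 927 twists/m

927 twists/m


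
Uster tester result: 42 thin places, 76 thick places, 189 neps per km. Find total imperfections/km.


Formula: Total = thin places + thick places + neps
Total = 42 + 76 + 189
Total = 307 imperfections/km

307 imperfections/km


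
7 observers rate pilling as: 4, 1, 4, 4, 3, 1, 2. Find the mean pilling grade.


Formula: Mean = sum / count
Sum = 4 + 1 + 4 + 4 + 3 + 1 + 2 = 19
Mean = 19 / 7 = 2.7

2.7


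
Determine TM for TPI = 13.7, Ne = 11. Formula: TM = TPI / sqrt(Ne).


Formula: TM = TPI / sqrt(Ne)
Step 1: sqrt(Ne) = sqrt(11) = 3.3166
Step 2: TM = 13.7 / 3.3166 = 4.13

4.13 TM


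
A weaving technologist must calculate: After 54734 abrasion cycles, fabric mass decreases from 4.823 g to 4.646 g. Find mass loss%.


Formula: Mass loss% = ((m_before - m_after) / m_before) * 100
Step 1: Mass loss = 4.823 - 4.646 = 0.177 g
Step 2: Ratio = 0.177 / 4.823 = 0.0366991
Step 3: Mass loss% = 0.0366991 * 100 = 3.66991% ≈ 3.67%

3.67%


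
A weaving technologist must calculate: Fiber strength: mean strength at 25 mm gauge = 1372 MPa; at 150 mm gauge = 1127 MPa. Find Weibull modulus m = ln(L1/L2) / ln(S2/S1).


Formula: m = ln(L1/L2) / ln(S2/S1)
Step 1: ln(L1/L2) = ln(25/150) = -1.79176
Step 2: S2/S1 = 1127/1372 = 0.82143
Step 3: ln(S2/S1) = ln(0.82143) = -0.19671
Step 4: m = -1.79176 / -0.19671 = 9.11

9.11 (Weibull m)


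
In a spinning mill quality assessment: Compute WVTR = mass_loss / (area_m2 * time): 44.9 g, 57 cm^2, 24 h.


Formula: WVTR = mass_loss / (area * time)
Step 1: Convert area: 57 cm^2 = 0.0057 m^2
Step 2: WVTR = 44.9 g / (0.0057 m^2 * 24 h)
Step 3: WVTR = 44.9 / 0.1368 = 328.2 g/m^2/h

328.2 g/m^2/h


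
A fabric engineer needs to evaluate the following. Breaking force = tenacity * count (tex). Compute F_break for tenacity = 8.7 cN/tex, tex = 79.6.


Formula: Breaking force = Tenacity * Linear density
F = 8.7 cN/tex * 79.6 tex
F = 692.52 cN

692.52 cN


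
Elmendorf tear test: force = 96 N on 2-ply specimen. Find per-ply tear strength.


Formula: Per-ply strength = Total force / Number of plies
Per-ply = 96 N / 2
Per-ply = 48 N

48 N


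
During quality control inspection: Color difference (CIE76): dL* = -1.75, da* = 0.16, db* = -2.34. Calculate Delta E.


Formula: Delta E = sqrt(dL*^2 + da*^2 + db*^2)
Step 1: dL*^2 = (-1.75)^2 = 3.0625
Step 2: da*^2 = 0.16^2 = 0.0256
Step 3: db*^2 = (-2.34)^2 = 5.4756
Step 4: Sum = 3.0625 + 0.0256 + 5.4756 = 8.5637
Step 5: Delta E = sqrt(8.5637) = 2.93

2.93 Delta E


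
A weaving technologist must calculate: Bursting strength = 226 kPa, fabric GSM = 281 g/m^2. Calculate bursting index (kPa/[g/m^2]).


Formula: Bursting Index = Bursting Strength / Fabric GSM
BI = 226 kPa / 281 g/m^2
BI = 0.804 kPa/(g/m^2)

0.804 kPa/(g/m^2)


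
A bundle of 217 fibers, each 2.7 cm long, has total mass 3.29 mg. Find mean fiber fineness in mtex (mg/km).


Formula: fineness (mtex) = mass (mg) / total length (km) = (mass_mg / total_length_m) * 1000
Step 1: Convert fiber length: 2.7 cm = 0.027 m
Step 2: Total fiber length = 217 * 0.027 = 5.859 m
Step 3: Linear density = 3.29 mg / 5.859 m = 0.5615 mg/m
Step 4: fineness = 0.5615 * 1000 = 561.5 mtex

561.5 mtex


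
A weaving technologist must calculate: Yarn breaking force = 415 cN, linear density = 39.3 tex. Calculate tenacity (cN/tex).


Formula: Tenacity = Breaking force / Linear density
Tenacity = 415 cN / 39.3 tex
Tenacity = 10.56 cN/tex

10.56 cN/tex


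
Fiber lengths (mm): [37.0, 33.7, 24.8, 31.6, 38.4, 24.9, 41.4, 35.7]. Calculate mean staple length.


Formula: Mean = sum of lengths / count
Sum = 37.0 + 33.7 + 24.8 + 31.6 + 38.4 + 24.9 + 41.4 + 35.7
Sum = 267.5 mm
Mean = 267.5 / 8 = 33.44 mm

33.44 mm


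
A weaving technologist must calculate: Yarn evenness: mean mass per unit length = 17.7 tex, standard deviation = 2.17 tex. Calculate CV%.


Formula: CV% = (standard deviation / mean) * 100
Step 1: Ratio = 2.17 / 17.7 = 0.122599
Step 2: CV% = 0.122599 * 100 = 12.2599% ≈ 12.3%

12.3%


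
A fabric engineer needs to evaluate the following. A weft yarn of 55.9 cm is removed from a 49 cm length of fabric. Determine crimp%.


Formula: Crimp% = ((L_yarn - L_fabric) / L_fabric) * 100
Step 1: Extension = 55.9 - 49 = 6.9 cm
Step 2: Crimp% = (6.9 / 49) * 100
Step 3: Crimp% = 0.140816 * 100 = 14.0816% ≈ 14.1%

14.1%


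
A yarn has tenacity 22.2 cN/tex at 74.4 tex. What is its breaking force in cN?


Formula: Breaking force = Tenacity * Linear density
F = 22.2 cN/tex * 74.4 tex
F = 1651.68 cN

1651.68 cN


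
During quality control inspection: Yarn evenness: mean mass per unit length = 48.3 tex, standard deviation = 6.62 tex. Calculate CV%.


Formula: CV% = (standard deviation / mean) * 100
Step 1: Ratio = 6.62 / 48.3 = 0.13706
Step 2: CV% = 0.13706 * 100 = 13.706% ≈ 13.7%

13.7%
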